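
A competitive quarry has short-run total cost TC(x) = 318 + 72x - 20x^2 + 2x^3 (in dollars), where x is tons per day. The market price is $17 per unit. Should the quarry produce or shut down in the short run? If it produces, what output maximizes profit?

Variable cost is VC = 72x - 20x^2 + 2x^3, so AVC = VC/x = 72 - 20x + 2x^2 and MC = dTC/dx = 72 - 40x + 6x^2.
AVC hits its minimum where MC = AVC, at x = 5, giving min AVC = 72 - 20·5 + 2·5^2 = $22.
Since P = $17 < min AVC = $22, price fails to cover variable cost at any output.
The firm minimizes its loss by shutting down and losing only its fixed cost of $318.

Shut down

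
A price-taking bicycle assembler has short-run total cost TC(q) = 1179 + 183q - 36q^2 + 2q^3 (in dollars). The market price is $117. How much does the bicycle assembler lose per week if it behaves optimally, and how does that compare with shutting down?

Profit = -$211 at q = 11

AVC = 183 - 36q + 2q^2; min AVC = $21 at q = 9. Since P = $117 ≥ min AVC, the firm produces.
With MC = 183 - 72q + 6q^2, P = MC on the upward-sloping part at q* = 11.
TR = 117·11 = 1287. TC = 1179 + 319 = 1498. Profit = 1287 − 1498 = -$211.
That loss of $211 beats the $1179 the firm would lose by shutting down; producing recovers $968 of fixed cost.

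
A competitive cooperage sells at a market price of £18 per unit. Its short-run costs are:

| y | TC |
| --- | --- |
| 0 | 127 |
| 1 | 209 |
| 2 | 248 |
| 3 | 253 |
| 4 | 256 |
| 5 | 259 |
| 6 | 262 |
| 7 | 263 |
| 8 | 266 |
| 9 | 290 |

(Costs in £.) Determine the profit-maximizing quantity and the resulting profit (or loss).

y = 8; profit = -£122

Profit at each row (π = 18y − TC): y=0: -127; y=1: -191; y=2: -212; y=3: -199; y=4: -184; y=5: -169; y=6: -154; y=7: -137; y=8: -122; y=9: -128.
Profit is maximized at y = 8. AVC there is 139/8 = £17.38 ≤ P, so producing beats shutting down (which would give -£127).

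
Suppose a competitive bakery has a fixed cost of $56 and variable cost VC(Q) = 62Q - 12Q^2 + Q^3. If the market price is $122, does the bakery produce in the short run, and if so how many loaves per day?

Variable cost is VC = 62Q - 12Q^2 + Q^3, so AVC = VC/Q = 62 - 12Q + Q^2 and MC = dTC/dQ = 62 - 24Q + 3Q^2.
AVC is minimized where dAVC/dQ = -12 + 2Q = 0, at Q = 6; min AVC = 62 - 12·6 + 6^2 = $26.
Because $122 ≥ $26, revenue can cover variable cost; the firm operates.
Set P = MC: 122 = 62 - 24Q + 3Q^2 → -60 - 24Q + 3Q^2 = 0. The roots are Q = -2 and Q = 10; the profit-maximizing output is on the rising part of MC, so Q* = 10.
Check: AVC at Q = 10 is $42 ≤ P, so revenue covers variable cost.
Profit = P·Q − TC = 122·10 − 476 = $744.

Produce at Q = 10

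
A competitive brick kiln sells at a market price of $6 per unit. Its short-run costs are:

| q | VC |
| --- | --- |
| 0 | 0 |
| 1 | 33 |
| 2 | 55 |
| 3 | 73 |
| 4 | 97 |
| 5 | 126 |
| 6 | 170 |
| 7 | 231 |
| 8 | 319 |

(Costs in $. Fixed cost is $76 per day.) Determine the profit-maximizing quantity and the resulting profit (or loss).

Compute π = P·q − TC at each output: q=0: -76; q=1: -103; q=2: -119; q=3: -131; q=4: -149; q=5: -172; q=6: -210; q=7: -265; q=8: -347.
Profit is highest at q = 0. Equivalently, the lowest AVC in the table is 97/4 ≈ $24.25 at q = 4, and P = $6 falls below it — price never covers variable cost, so the firm shuts down and loses only its fixed cost.

q = 0 (shut down); profit = -$76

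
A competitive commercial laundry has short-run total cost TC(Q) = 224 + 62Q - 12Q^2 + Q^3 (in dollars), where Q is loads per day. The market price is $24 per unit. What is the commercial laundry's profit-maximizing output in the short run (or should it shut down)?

Variable cost is VC = 62Q - 12Q^2 + Q^3, so AVC = VC/Q = 62 - 12Q + Q^2 and MC = dTC/dQ = 62 - 24Q + 3Q^2.
AVC hits its minimum where MC = AVC, at Q = 6, giving min AVC = 62 - 12·6 + 6^2 = $26.
With P < min AVC ($24 < $26), every unit sold adds to the loss.
The firm minimizes its loss by shutting down and losing only its fixed cost of $224.

Shut down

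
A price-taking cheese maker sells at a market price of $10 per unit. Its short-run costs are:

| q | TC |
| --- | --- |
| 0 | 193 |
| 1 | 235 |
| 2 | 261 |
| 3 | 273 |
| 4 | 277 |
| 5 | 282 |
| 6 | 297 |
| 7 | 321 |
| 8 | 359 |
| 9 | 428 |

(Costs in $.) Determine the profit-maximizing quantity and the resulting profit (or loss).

Profit at each row (π = 10q − TC): q=0: -193; q=1: -225; q=2: -241; q=3: -243; q=4: -237; q=5: -232; q=6: -237; q=7: -251; q=8: -279; q=9: -338.
Profit is highest at q = 0. Equivalently, the lowest AVC in the table is 104/6 ≈ $17.33 at q = 6, and P = $10 falls below it — price never covers variable cost, so the firm shuts down and loses only its fixed cost.

q = 0 (shut down); profit = -$193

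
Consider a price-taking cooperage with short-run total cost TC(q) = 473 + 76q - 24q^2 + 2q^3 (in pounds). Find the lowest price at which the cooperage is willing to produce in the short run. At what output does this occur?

The shutdown price is the minimum of AVC. VC = 76q - 24q^2 + 2q^3, so AVC = 76 - 24q + 2q^2.
dAVC/dq = -24 + 4q = 0 gives q = 6. min AVC = 76 - 24·6 + 2·6^2 = 4.
For P < £4 the firm produces nothing.

£4 per unit, at q = 6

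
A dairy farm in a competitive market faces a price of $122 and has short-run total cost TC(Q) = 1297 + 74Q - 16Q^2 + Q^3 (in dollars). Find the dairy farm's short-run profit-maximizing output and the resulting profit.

Profit = -$145 at Q = 12

AVC = 74 - 16Q + Q^2; min AVC = $10 at Q = 8. Since P = $122 ≥ min AVC, the firm produces.
With MC = 74 - 32Q + 3Q^2, P = MC on the upward-sloping part at Q* = 12.
TR = 122·12 = 1464. TC = 1297 + 312 = 1609. Profit = 1464 − 1609 = -$145.
By producing, the firm covers all variable cost plus $1152 of fixed cost; shutting down would lose the full $1297.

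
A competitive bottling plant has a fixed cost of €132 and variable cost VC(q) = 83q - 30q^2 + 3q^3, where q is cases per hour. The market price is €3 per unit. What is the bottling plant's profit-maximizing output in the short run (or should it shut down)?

Shut down

From TC, MC = TC'(q) = 83 - 60q + 9q^2 and AVC = VC/q = 83 - 30q + 3q^2.
AVC hits its minimum where MC = AVC, at q = 5, giving min AVC = 83 - 30·5 + 3·5^2 = €8.
P = €3 lies below min AVC = €8; no output level covers variable cost.
The firm minimizes its loss by shutting down and losing only its fixed cost of €132.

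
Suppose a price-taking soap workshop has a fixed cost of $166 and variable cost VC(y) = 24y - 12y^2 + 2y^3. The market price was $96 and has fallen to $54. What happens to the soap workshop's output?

Output falls from 6 to 5

AVC = 24 - 12y + 2y^2, minimized at y = 3 where min AVC = $6. MC = 24 - 24y + 6y^2.
With P = $96 above the shutdown price, P = MC gives y = 6.
At P = $54 ≥ min AVC, set P = MC: y = 5. The firm stays open but cuts output.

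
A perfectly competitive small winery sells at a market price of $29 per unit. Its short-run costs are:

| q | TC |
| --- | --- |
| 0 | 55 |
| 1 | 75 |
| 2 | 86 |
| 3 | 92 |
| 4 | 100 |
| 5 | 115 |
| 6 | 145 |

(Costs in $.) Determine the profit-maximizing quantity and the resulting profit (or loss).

q = 5; profit = $30

Compute π = P·q − TC at each output: q=0: -55; q=1: -46; q=2: -28; q=3: -5; q=4: 16; q=5: 30; q=6: 29.
Profit is maximized at q = 5. AVC there is 60/5 = $12 ≤ P, so producing beats shutting down (which would give -$55).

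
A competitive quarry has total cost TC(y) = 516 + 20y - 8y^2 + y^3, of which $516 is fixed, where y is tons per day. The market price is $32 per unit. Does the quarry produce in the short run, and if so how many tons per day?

Produce at y = 6

Strip out fixed cost: VC = 20y - 8y^2 + y^3. Then AVC = 20 - 8y + y^2 and MC = 20 - 16y + 3y^2.
AVC hits its minimum where MC = AVC, at y = 4, giving min AVC = 20 - 8·4 + 4^2 = $4.
Since P = $32 ≥ min AVC = $4, price covers variable cost and the firm should produce.
P = MC gives -12 - 16y + 3y^2 = 0, with roots -2/3 and 6. Take the larger (rising MC): y* = 6.
Check: AVC at y = 6 is $8 ≤ P, so revenue covers variable cost.
Profit = P·y − TC = 32·6 − 564 = -$372, a loss, but smaller than the $516 fixed cost the firm would lose by shutting down.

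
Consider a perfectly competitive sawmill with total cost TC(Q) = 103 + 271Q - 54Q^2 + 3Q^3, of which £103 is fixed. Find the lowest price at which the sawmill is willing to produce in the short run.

The shutdown price is the minimum of AVC. VC = 271Q - 54Q^2 + 3Q^3, so AVC = 271 - 54Q + 3Q^2.
At the minimum of AVC, MC = AVC. MC = 271 - 108Q + 9Q^2; setting MC = AVC gives 6Q^2 - 54Q = 0, so Q = 9. min AVC = 28.
For P < £28 the firm produces nothing.

£28 per unit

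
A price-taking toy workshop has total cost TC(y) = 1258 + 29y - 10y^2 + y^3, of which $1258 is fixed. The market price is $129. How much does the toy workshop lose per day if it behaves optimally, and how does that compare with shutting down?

Profit = -$258 at y = 10

AVC = 29 - 10y + y^2 has its minimum $4 at y = 5; price $129 clears that bar, so the firm operates.
With MC = 29 - 20y + 3y^2, P = MC on the upward-sloping part at y* = 10.
TR = 129·10 = 1290. TC = 1258 + 290 = 1548. Profit = 1290 − 1548 = -$258.
By producing, the firm covers all variable cost plus $1000 of fixed cost; shutting down would lose the full $1258.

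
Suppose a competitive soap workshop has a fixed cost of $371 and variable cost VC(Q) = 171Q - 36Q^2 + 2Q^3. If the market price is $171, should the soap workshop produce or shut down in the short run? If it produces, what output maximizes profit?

Produce at Q = 12

Strip out fixed cost: VC = 171Q - 36Q^2 + 2Q^3. Then AVC = 171 - 36Q + 2Q^2 and MC = 171 - 72Q + 6Q^2.
AVC is minimized where dAVC/dQ = -36 + 4Q = 0, at Q = 9; min AVC = 171 - 36·9 + 2·9^2 = $9.
P = $171 exceeds min AVC = $9, so the firm stays open.
Set P = MC: 171 = 171 - 72Q + 6Q^2 → -72Q + 6Q^2 = 0. The roots are Q = 0 and Q = 12; the profit-maximizing output is on the rising part of MC, so Q* = 12.
Check: AVC at Q = 12 is $27 ≤ P, so revenue covers variable cost.
Profit = P·Q − TC = 171·12 − 695 = $1357.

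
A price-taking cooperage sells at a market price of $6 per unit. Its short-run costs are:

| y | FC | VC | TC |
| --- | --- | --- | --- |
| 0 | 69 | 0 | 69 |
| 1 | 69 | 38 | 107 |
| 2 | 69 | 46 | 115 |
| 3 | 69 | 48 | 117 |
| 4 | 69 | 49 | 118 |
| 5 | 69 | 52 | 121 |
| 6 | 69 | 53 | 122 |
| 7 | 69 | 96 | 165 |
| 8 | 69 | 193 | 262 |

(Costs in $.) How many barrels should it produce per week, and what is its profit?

y = 0 (shut down); profit = -$69

Profit at each row (π = 6y − TC): y=0: -69; y=1: -101; y=2: -103; y=3: -99; y=4: -94; y=5: -91; y=6: -86; y=7: -123; y=8: -214.
Profit is highest at y = 0. Equivalently, the lowest AVC in the table is 53/6 ≈ $8.83 at y = 6, and P = $6 falls below it — price never covers variable cost, so the firm shuts down and loses only its fixed cost.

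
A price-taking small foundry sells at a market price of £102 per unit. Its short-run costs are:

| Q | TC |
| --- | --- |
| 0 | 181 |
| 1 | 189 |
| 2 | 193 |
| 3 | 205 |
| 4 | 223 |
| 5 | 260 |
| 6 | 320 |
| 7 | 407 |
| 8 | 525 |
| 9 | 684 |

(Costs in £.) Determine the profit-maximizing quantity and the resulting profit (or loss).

Profit at each row (π = 102Q − TC): Q=0: -181; Q=1: -87; Q=2: 11; Q=3: 101; Q=4: 185; Q=5: 250; Q=6: 292; Q=7: 307; Q=8: 291; Q=9: 234.
Profit is maximized at Q = 7. AVC there is 226/7 = £32.29 ≤ P, so producing beats shutting down (which would give -£181).

Q = 7; profit = £307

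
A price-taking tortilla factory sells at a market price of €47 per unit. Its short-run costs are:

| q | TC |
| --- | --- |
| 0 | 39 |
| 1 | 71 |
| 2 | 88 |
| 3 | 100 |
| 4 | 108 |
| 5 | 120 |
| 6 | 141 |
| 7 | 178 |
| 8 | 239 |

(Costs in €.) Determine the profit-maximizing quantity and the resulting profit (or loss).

q = 7; profit = €151

Compute π = P·q − TC at each output: q=0: -39; q=1: -24; q=2: 6; q=3: 41; q=4: 80; q=5: 115; q=6: 141; q=7: 151; q=8: 137.
Profit is maximized at q = 7. AVC there is 139/7 = €19.86 ≤ P, so producing beats shutting down (which would give -€39).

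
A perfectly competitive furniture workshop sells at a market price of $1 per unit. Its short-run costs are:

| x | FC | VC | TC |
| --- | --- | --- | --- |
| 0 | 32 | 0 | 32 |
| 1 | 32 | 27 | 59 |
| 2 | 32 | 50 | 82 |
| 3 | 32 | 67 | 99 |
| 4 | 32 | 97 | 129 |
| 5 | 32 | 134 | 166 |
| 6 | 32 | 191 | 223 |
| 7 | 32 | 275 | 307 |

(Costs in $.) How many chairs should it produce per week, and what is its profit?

Tabulate TR − TC: x=0: -32; x=1: -58; x=2: -80; x=3: -96; x=4: -125; x=5: -161; x=6: -217; x=7: -300.
Profit is highest at x = 0. Equivalently, the lowest AVC in the table is 67/3 ≈ $22.33 at x = 3, and P = $1 falls below it — price never covers variable cost, so the firm shuts down and loses only its fixed cost.

x = 0 (shut down); profit = -$32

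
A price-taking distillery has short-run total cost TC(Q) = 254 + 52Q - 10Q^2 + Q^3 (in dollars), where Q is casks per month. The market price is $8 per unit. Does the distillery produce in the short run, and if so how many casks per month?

Shut down

Strip out fixed cost: VC = 52Q - 10Q^2 + Q^3. Then AVC = 52 - 10Q + Q^2 and MC = 52 - 20Q + 3Q^2.
The AVC parabola has its vertex at Q = 10/2 = 5, where AVC = 52 - 10·5 + 5^2 = $27.
P = $8 lies below min AVC = $27; no output level covers variable cost.
The firm minimizes its loss by shutting down and losing only its fixed cost of $254.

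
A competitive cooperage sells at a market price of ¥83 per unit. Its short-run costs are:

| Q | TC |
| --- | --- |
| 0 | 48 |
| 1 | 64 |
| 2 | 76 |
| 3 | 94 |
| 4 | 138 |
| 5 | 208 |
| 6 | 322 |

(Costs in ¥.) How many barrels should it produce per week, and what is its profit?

Q = 5; profit = ¥207

Tabulate TR − TC: Q=0: -48; Q=1: 19; Q=2: 90; Q=3: 155; Q=4: 194; Q=5: 207; Q=6: 176.
Profit is maximized at Q = 5. AVC there is 160/5 = ¥32 ≤ P, so producing beats shutting down (which would give -¥48).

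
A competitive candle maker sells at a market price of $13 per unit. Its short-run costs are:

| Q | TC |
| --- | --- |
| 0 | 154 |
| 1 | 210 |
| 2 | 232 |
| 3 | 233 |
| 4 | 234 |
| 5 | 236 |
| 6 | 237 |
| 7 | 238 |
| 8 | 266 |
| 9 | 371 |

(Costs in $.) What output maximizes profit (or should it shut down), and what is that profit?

Tabulate TR − TC: Q=0: -154; Q=1: -197; Q=2: -206; Q=3: -194; Q=4: -182; Q=5: -171; Q=6: -159; Q=7: -147; Q=8: -162; Q=9: -254.
Profit is maximized at Q = 7. AVC there is 84/7 = $12 ≤ P, so producing beats shutting down (which would give -$154).

Q = 7; profit = -$147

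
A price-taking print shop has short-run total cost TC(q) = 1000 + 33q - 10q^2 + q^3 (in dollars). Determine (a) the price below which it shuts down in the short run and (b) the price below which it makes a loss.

AVC = 33 - 10q + q^2; minimized at q = 5, giving min AVC = $8. That is the shutdown price.
ATC = 1000/q + 33 - 10q + q^2. Setting dATC/dq = −1000/q^2 − 10 + 2q = 0 gives q = 10 (since 2·10^3 − 10·10^2 = 1000).
min ATC = 1000/10 + 33 − 10·10 + 10^2 = $133. That is the break-even price.
For $8 ≤ P < $133 the firm produces at a loss; below $8 it shuts down.

Shutdown price = $8; break-even price = $133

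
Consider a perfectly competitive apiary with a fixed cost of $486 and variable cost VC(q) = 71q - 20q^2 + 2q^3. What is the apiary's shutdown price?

$21 per unit

Short-run supply begins at min AVC. From VC = 71q - 20q^2 + 2q^3, AVC = 71 - 20q + 2q^2.
At the minimum of AVC, MC = AVC. MC = 71 - 40q + 6q^2; setting MC = AVC gives 4q^2 - 20q = 0, so q = 5. min AVC = 21.
So the shutdown price is $21.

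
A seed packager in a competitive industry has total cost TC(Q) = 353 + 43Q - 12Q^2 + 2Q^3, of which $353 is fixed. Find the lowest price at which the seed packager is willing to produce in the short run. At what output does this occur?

Short-run supply begins at min AVC. From VC = 43Q - 12Q^2 + 2Q^3, AVC = 43 - 12Q + 2Q^2.
dAVC/dQ = -12 + 4Q = 0 gives Q = 3. min AVC = 43 - 12·3 + 2·3^2 = 25.
The firm shuts down for any P below $25.

$25 per unit, at Q = 3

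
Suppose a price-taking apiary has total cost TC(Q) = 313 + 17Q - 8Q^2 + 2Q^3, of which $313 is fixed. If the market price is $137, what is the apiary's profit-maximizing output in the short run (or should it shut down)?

Strip out fixed cost: VC = 17Q - 8Q^2 + 2Q^3. Then AVC = 17 - 8Q + 2Q^2 and MC = 17 - 16Q + 6Q^2.
AVC is minimized where dAVC/dQ = -8 + 4Q = 0, at Q = 2; min AVC = 17 - 8·2 + 2·2^2 = $9.
Since P = $137 ≥ min AVC = $9, price covers variable cost and the firm should produce.
P = MC gives -120 - 16Q + 6Q^2 = 0, with roots -10/3 and 6. Take the larger (rising MC): Q* = 6.
Check: AVC at Q = 6 is $41 ≤ P, so revenue covers variable cost.
Profit = P·Q − TC = 137·6 − 559 = $263.

Produce at Q = 6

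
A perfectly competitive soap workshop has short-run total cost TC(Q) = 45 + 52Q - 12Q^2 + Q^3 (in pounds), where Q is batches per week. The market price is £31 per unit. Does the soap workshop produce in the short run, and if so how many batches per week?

From TC, MC = TC'(Q) = 52 - 24Q + 3Q^2 and AVC = VC/Q = 52 - 12Q + Q^2.
AVC is minimized where dAVC/dQ = -12 + 2Q = 0, at Q = 6; min AVC = 52 - 12·6 + 6^2 = £16.
P = £31 exceeds min AVC = £16, so the firm stays open.
P = MC gives 21 - 24Q + 3Q^2 = 0, with roots 1 and 7. Take the larger (rising MC): Q* = 7.
Check: AVC at Q = 7 is £17 ≤ P, so revenue covers variable cost.
Profit = P·Q − TC = 31·7 − 164 = £53.

Produce at Q = 7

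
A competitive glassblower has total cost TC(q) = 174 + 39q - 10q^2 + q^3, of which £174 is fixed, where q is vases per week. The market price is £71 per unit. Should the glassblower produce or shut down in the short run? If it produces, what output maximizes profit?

Strip out fixed cost: VC = 39q - 10q^2 + q^3. Then AVC = 39 - 10q + q^2 and MC = 39 - 20q + 3q^2.
The AVC parabola has its vertex at q = 10/2 = 5, where AVC = 39 - 10·5 + 5^2 = £14.
Since P = £71 ≥ min AVC = £14, price covers variable cost and the firm should produce.
Solving P = MC: -32 - 20q + 3q^2 = 0 ⇒ q = -4/3 or 8. On the upward-sloping branch, q* = 8.
Check: AVC at q = 8 is £23 ≤ P, so revenue covers variable cost.
Profit = P·q − TC = 71·8 − 358 = £210.

Produce at q = 8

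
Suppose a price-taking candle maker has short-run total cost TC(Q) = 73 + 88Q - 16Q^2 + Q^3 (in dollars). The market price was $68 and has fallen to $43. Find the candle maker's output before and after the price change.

Output falls from 10 to 9

MC = 88 - 32Q + 3Q^2; the shutdown threshold is min AVC = $24 (at Q = 8).
At P = $68 ≥ min AVC, set P = MC on the rising branch: Q = 10.
At P = $43 ≥ min AVC, set P = MC: Q = 9. The firm stays open but cuts output.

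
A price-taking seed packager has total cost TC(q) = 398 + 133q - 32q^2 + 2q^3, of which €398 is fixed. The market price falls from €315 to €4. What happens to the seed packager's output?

Output falls from 13 to 0 (the firm shuts down)

MC = 133 - 64q + 6q^2; the shutdown threshold is min AVC = €5 (at q = 8).
With P = €315 above the shutdown price, P = MC gives q = 13.
At P = €4 < min AVC = €5, price no longer covers variable cost at any output, so the firm shuts down: q = 0.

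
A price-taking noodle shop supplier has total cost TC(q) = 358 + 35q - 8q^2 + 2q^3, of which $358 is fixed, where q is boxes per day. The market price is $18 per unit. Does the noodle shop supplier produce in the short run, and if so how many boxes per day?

Shut down

Strip out fixed cost: VC = 35q - 8q^2 + 2q^3. Then AVC = 35 - 8q + 2q^2 and MC = 35 - 16q + 6q^2.
AVC is minimized where dAVC/dq = -8 + 4q = 0, at q = 2; min AVC = 35 - 8·2 + 2·2^2 = $27.
P = $18 lies below min AVC = $27; no output level covers variable cost.
Shutting down limits the loss to fixed cost, $358.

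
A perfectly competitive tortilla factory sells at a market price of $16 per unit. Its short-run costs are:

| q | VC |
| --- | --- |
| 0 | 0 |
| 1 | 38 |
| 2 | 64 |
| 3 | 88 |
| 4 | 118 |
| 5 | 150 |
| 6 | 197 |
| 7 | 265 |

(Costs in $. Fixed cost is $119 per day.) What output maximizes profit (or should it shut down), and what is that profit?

Profit at each row (π = 16q − TC): q=0: -119; q=1: -141; q=2: -151; q=3: -159; q=4: -173; q=5: -189; q=6: -220; q=7: -272.
Profit is highest at q = 0. Equivalently, the lowest AVC in the table is 88/3 ≈ $29.33 at q = 3, and P = $16 falls below it — price never covers variable cost, so the firm shuts down and loses only its fixed cost.

q = 0 (shut down); profit = -$119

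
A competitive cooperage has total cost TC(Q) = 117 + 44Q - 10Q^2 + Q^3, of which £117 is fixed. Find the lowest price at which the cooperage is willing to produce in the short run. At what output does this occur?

£19 per unit, at Q = 5

The shutdown price is the minimum of AVC. VC = 44Q - 10Q^2 + Q^3, so AVC = 44 - 10Q + Q^2.
dAVC/dQ = -10 + 2Q = 0 gives Q = 5. min AVC = 44 - 10·5 + 5^2 = 19.
So the shutdown price is £19.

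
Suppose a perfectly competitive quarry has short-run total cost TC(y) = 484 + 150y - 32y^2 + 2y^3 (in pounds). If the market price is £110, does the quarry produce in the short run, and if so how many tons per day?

Produce at y = 10

Strip out fixed cost: VC = 150y - 32y^2 + 2y^3. Then AVC = 150 - 32y + 2y^2 and MC = 150 - 64y + 6y^2.
AVC is minimized where dAVC/dy = -32 + 4y = 0, at y = 8; min AVC = 150 - 32·8 + 2·8^2 = £22.
Since P = £110 ≥ min AVC = £22, price covers variable cost and the firm should produce.
Solving P = MC: 40 - 64y + 6y^2 = 0 ⇒ y = 2/3 or 10. On the upward-sloping branch, y* = 10.
Check: AVC at y = 10 is £30 ≤ P, so revenue covers variable cost.
Profit = P·y − TC = 110·10 − 784 = £316.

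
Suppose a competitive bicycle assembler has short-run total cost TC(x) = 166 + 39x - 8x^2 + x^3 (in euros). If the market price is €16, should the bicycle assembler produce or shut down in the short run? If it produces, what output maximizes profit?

Shut down

Strip out fixed cost: VC = 39x - 8x^2 + x^3. Then AVC = 39 - 8x + x^2 and MC = 39 - 16x + 3x^2.
AVC hits its minimum where MC = AVC, at x = 4, giving min AVC = 39 - 8·4 + 4^2 = €23.
P = €16 lies below min AVC = €23; no output level covers variable cost.
Shutting down limits the loss to fixed cost, €166.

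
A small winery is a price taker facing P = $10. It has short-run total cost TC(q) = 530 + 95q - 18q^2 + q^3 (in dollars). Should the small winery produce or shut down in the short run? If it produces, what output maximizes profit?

Shut down

Strip out fixed cost: VC = 95q - 18q^2 + q^3. Then AVC = 95 - 18q + q^2 and MC = 95 - 36q + 3q^2.
AVC hits its minimum where MC = AVC, at q = 9, giving min AVC = 95 - 18·9 + 9^2 = $14.
P = $10 lies below min AVC = $14; no output level covers variable cost.
Shutting down limits the loss to fixed cost, $530.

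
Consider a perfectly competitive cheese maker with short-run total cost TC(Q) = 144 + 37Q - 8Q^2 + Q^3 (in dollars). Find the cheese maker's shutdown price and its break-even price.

Shutdown price = min AVC. AVC = 37 - 8Q + Q^2, with vertex at Q = 4 and minimum $21.
ATC = 144/Q + 37 - 8Q + Q^2. Setting dATC/dQ = −144/Q^2 − 8 + 2Q = 0 gives Q = 6 (since 2·6^3 − 8·6^2 = 144).
min ATC = 144/6 + 37 − 8·6 + 6^2 = $49. That is the break-even price.
For $21 ≤ P < $49 the firm produces at a loss; below $21 it shuts down.

Shutdown price = $21; break-even price = $49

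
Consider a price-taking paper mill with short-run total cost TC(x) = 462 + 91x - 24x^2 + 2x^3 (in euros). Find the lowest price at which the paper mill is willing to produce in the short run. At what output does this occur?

Short-run supply begins at min AVC. From VC = 91x - 24x^2 + 2x^3, AVC = 91 - 24x + 2x^2.
At the minimum of AVC, MC = AVC. MC = 91 - 48x + 6x^2; setting MC = AVC gives 4x^2 - 24x = 0, so x = 6. min AVC = 19.
For P < €19 the firm produces nothing.

€19 per unit, at x = 6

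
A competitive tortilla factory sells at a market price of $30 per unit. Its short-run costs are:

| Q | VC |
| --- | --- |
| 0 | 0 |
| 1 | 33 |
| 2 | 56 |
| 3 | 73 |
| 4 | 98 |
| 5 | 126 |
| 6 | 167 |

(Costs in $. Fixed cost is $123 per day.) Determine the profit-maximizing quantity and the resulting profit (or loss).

Q = 5; profit = -$99

Compute π = P·Q − TC at each output: Q=0: -123; Q=1: -126; Q=2: -119; Q=3: -106; Q=4: -101; Q=5: -99; Q=6: -110.
Profit is maximized at Q = 5. AVC there is 126/5 = $25.20 ≤ P, so producing beats shutting down (which would give -$123).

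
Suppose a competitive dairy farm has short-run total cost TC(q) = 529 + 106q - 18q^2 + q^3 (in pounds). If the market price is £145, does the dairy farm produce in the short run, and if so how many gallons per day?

Produce at q = 13

Variable cost is VC = 106q - 18q^2 + q^3, so AVC = VC/q = 106 - 18q + q^2 and MC = dTC/dq = 106 - 36q + 3q^2.
AVC is minimized where dAVC/dq = -18 + 2q = 0, at q = 9; min AVC = 106 - 18·9 + 9^2 = £25.
P = £145 exceeds min AVC = £25, so the firm stays open.
Set P = MC: 145 = 106 - 36q + 3q^2 → -39 - 36q + 3q^2 = 0. The roots are q = -1 and q = 13; the profit-maximizing output is on the rising part of MC, so q* = 13.
Check: AVC at q = 13 is £41 ≤ P, so revenue covers variable cost.
Profit = P·q − TC = 145·13 − 1062 = £823.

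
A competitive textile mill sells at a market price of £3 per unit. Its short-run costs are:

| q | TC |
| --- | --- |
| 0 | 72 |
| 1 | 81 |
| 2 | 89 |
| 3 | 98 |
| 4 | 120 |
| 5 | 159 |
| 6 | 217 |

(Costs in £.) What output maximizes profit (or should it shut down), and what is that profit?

q = 0 (shut down); profit = -£72

Tabulate TR − TC: q=0: -72; q=1: -78; q=2: -83; q=3: -89; q=4: -108; q=5: -144; q=6: -199.
Profit is highest at q = 0. Equivalently, the lowest AVC in the table is 17/2 ≈ £8.50 at q = 2, and P = £3 falls below it — price never covers variable cost, so the firm shuts down and loses only its fixed cost.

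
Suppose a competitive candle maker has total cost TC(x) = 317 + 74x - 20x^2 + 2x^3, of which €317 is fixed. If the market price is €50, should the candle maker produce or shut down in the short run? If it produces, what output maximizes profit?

Strip out fixed cost: VC = 74x - 20x^2 + 2x^3. Then AVC = 74 - 20x + 2x^2 and MC = 74 - 40x + 6x^2.
AVC hits its minimum where MC = AVC, at x = 5, giving min AVC = 74 - 20·5 + 2·5^2 = €24.
P = €50 exceeds min AVC = €24, so the firm stays open.
Set P = MC: 50 = 74 - 40x + 6x^2 → 24 - 40x + 6x^2 = 0. The roots are x = 2/3 and x = 6; the profit-maximizing output is on the rising part of MC, so x* = 6.
Check: AVC at x = 6 is €26 ≤ P, so revenue covers variable cost.
Profit = P·x − TC = 50·6 − 473 = -€173, a loss, but smaller than the €317 fixed cost the firm would lose by shutting down.

Produce at x = 6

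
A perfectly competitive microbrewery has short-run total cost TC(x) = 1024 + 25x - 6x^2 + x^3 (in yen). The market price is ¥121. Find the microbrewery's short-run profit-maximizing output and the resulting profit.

Profit = -¥384 at x = 8

AVC = 25 - 6x + x^2 has its minimum ¥16 at x = 3; price ¥121 clears that bar, so the firm operates.
MC = 25 - 12x + 3x^2. Setting P = MC and taking the root on the rising branch gives x* = 8.
TR = 121·8 = 968. TC = 1024 + 328 = 1352. Profit = 968 − 1352 = -¥384.
Shutting down would mean losing the fixed cost of ¥1024, so operating at a loss of ¥384 is better by ¥640.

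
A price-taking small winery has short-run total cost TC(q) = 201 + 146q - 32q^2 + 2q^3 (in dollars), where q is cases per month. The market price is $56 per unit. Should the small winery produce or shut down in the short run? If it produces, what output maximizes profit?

Produce at q = 9

From TC, MC = TC'(q) = 146 - 64q + 6q^2 and AVC = VC/q = 146 - 32q + 2q^2.
The AVC parabola has its vertex at q = 32/4 = 8, where AVC = 146 - 32·8 + 2·8^2 = $18.
Because $56 ≥ $18, revenue can cover variable cost; the firm operates.
P = MC gives 90 - 64q + 6q^2 = 0, with roots 5/3 and 9. Take the larger (rising MC): q* = 9.
Check: AVC at q = 9 is $20 ≤ P, so revenue covers variable cost.
Profit = P·q − TC = 56·9 − 381 = $123.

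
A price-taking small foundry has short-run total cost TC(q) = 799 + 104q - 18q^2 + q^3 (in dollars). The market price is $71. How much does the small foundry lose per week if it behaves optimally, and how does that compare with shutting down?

AVC = 104 - 18q + q^2; min AVC = $23 at q = 9. Since P = $71 ≥ min AVC, the firm produces.
With MC = 104 - 36q + 3q^2, P = MC on the upward-sloping part at q* = 11.
TR = 71·11 = 781. TC = 799 + 297 = 1096. Profit = 781 − 1096 = -$315.
By producing, the firm covers all variable cost plus $484 of fixed cost; shutting down would lose the full $799.

Profit = -$315 at q = 11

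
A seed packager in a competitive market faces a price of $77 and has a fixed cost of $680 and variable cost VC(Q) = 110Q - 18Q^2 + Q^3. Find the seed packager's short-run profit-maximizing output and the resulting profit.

Profit = -$196 at Q = 11

AVC = 110 - 18Q + Q^2 has its minimum $29 at Q = 9; price $77 clears that bar, so the firm operates.
MC = 110 - 36Q + 3Q^2. Setting P = MC and taking the root on the rising branch gives Q* = 11.
TR = 77·11 = 847. TC = 680 + 363 = 1043. Profit = 847 − 1043 = -$196.
That loss of $196 beats the $680 the firm would lose by shutting down; producing recovers $484 of fixed cost.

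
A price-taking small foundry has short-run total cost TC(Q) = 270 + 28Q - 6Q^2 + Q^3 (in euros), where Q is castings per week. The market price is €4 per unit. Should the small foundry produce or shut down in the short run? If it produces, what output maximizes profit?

Shut down

Strip out fixed cost: VC = 28Q - 6Q^2 + Q^3. Then AVC = 28 - 6Q + Q^2 and MC = 28 - 12Q + 3Q^2.
AVC is minimized where dAVC/dQ = -6 + 2Q = 0, at Q = 3; min AVC = 28 - 6·3 + 3^2 = €19.
Since P = €4 < min AVC = €19, price fails to cover variable cost at any output.
The firm minimizes its loss by shutting down and losing only its fixed cost of €270.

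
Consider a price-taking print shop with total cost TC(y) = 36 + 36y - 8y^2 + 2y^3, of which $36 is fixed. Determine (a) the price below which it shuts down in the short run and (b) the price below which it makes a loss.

Shutdown price = $28; break-even price = $42

AVC = 36 - 8y + 2y^2; minimized at y = 2, giving min AVC = $28. That is the shutdown price.
ATC = 36/y + 36 - 8y + 2y^2. Setting dATC/dy = −36/y^2 − 8 + 4y = 0 gives y = 3 (since 4·3^3 − 8·3^2 = 36).
min ATC = 36/3 + 36 − 8·3 + 2·3^2 = $42. That is the break-even price.
For $28 ≤ P < $42 the firm produces at a loss; below $28 it shuts down.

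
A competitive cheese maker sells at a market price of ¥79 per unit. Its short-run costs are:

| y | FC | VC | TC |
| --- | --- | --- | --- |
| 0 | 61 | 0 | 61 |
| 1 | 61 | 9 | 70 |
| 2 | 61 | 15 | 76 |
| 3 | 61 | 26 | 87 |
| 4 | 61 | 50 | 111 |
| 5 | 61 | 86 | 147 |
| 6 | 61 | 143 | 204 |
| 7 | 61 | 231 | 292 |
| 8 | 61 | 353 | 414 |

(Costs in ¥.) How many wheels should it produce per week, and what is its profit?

Profit at each row (π = 79y − TC): y=0: -61; y=1: 9; y=2: 82; y=3: 150; y=4: 205; y=5: 248; y=6: 270; y=7: 261; y=8: 218.
Profit is maximized at y = 6. AVC there is 143/6 = ¥23.83 ≤ P, so producing beats shutting down (which would give -¥61).

y = 6; profit = ¥270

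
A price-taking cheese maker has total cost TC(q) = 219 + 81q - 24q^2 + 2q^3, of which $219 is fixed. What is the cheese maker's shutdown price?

$9 per unit

The shutdown price is the minimum of AVC. VC = 81q - 24q^2 + 2q^3, so AVC = 81 - 24q + 2q^2.
At the minimum of AVC, MC = AVC. MC = 81 - 48q + 6q^2; setting MC = AVC gives 4q^2 - 24q = 0, so q = 6. min AVC = 9.
For P < $9 the firm produces nothing.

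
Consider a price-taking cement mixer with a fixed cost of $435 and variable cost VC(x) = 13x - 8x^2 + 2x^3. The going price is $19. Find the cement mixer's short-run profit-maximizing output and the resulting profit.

Profit = -$399 at x = 3

AVC = 13 - 8x + 2x^2; min AVC = $5 at x = 2. Since P = $19 ≥ min AVC, the firm produces.
MC = 13 - 16x + 6x^2. Setting P = MC and taking the root on the rising branch gives x* = 3.
TR = 19·3 = 57. TC = 435 + 21 = 456. Profit = 57 − 456 = -$399.
That loss of $399 beats the $435 the firm would lose by shutting down; producing recovers $36 of fixed cost.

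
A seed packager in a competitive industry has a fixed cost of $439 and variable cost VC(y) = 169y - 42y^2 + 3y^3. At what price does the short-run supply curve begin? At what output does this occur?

Short-run supply begins at min AVC. From VC = 169y - 42y^2 + 3y^3, AVC = 169 - 42y + 3y^2.
At the minimum of AVC, MC = AVC. MC = 169 - 84y + 9y^2; setting MC = AVC gives 6y^2 - 42y = 0, so y = 7. min AVC = 22.
The firm shuts down for any P below $22.

$22 per unit, at y = 7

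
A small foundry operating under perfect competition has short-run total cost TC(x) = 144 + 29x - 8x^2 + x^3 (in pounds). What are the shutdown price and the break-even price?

Shutdown price = £13; break-even price = £41

Shutdown price = min AVC. AVC = 29 - 8x + x^2, with vertex at x = 4 and minimum £13.
ATC = 144/x + 29 - 8x + x^2. Setting dATC/dx = −144/x^2 − 8 + 2x = 0 gives x = 6 (since 2·6^3 − 8·6^2 = 144).
min ATC = 144/6 + 29 − 8·6 + 6^2 = £41. That is the break-even price.
For £13 ≤ P < £41 the firm produces at a loss; below £13 it shuts down.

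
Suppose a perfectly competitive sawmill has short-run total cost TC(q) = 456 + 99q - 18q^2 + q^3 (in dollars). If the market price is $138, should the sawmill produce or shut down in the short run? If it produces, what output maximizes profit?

Produce at q = 13

Variable cost is VC = 99q - 18q^2 + q^3, so AVC = VC/q = 99 - 18q + q^2 and MC = dTC/dq = 99 - 36q + 3q^2.
The AVC parabola has its vertex at q = 18/2 = 9, where AVC = 99 - 18·9 + 9^2 = $18.
P = $138 exceeds min AVC = $18, so the firm stays open.
Set P = MC: 138 = 99 - 36q + 3q^2 → -39 - 36q + 3q^2 = 0. The roots are q = -1 and q = 13; the profit-maximizing output is on the rising part of MC, so q* = 13.
Check: AVC at q = 13 is $34 ≤ P, so revenue covers variable cost.
Profit = P·q − TC = 138·13 − 898 = $896.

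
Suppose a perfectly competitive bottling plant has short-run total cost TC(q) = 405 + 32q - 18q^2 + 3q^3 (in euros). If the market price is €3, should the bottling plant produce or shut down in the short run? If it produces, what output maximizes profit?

Variable cost is VC = 32q - 18q^2 + 3q^3, so AVC = VC/q = 32 - 18q + 3q^2 and MC = dTC/dq = 32 - 36q + 9q^2.
AVC is minimized where dAVC/dq = -18 + 6q = 0, at q = 3; min AVC = 32 - 18·3 + 3·3^2 = €5.
P = €3 lies below min AVC = €5; no output level covers variable cost.
Shutting down limits the loss to fixed cost, €405.

Shut down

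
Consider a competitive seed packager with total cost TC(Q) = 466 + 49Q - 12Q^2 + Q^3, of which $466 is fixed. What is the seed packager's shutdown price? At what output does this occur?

The shutdown price is the minimum of AVC. VC = 49Q - 12Q^2 + Q^3, so AVC = 49 - 12Q + Q^2.
dAVC/dQ = -12 + 2Q = 0 gives Q = 6. min AVC = 49 - 12·6 + 6^2 = 13.
So the shutdown price is $13.

$13 per unit, at Q = 6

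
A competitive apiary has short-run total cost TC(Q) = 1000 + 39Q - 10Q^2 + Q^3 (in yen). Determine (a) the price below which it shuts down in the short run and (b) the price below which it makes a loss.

Shutdown price = ¥14; break-even price = ¥139

Shutdown price = min AVC. AVC = 39 - 10Q + Q^2, with vertex at Q = 5 and minimum ¥14.
ATC = 1000/Q + 39 - 10Q + Q^2. Setting dATC/dQ = −1000/Q^2 − 10 + 2Q = 0 gives Q = 10 (since 2·10^3 − 10·10^2 = 1000).
min ATC = 1000/10 + 39 − 10·10 + 10^2 = ¥139. That is the break-even price.
For ¥14 ≤ P < ¥139 the firm produces at a loss; below ¥14 it shuts down.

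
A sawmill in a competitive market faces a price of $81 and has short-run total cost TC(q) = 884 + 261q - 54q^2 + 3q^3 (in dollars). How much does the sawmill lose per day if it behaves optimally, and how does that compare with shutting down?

AVC = 261 - 54q + 3q^2 has its minimum $18 at q = 9; price $81 clears that bar, so the firm operates.
With MC = 261 - 108q + 9q^2, P = MC on the upward-sloping part at q* = 10.
TR = 81·10 = 810. TC = 884 + 210 = 1094. Profit = 810 − 1094 = -$284.
By producing, the firm covers all variable cost plus $600 of fixed cost; shutting down would lose the full $884.

Profit = -$284 at q = 10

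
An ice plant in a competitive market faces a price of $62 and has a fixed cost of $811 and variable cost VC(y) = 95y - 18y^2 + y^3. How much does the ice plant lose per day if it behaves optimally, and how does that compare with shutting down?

Profit = -$327 at y = 11

AVC = 95 - 18y + y^2; min AVC = $14 at y = 9. Since P = $62 ≥ min AVC, the firm produces.
MC = 95 - 36y + 3y^2. Setting P = MC and taking the root on the rising branch gives y* = 11.
TR = 62·11 = 682. TC = 811 + 198 = 1009. Profit = 682 − 1009 = -$327.
Shutting down would mean losing the fixed cost of $811, so operating at a loss of $327 is better by $484.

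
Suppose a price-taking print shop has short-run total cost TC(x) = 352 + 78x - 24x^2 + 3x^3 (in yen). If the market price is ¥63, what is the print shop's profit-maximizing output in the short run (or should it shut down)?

Produce at x = 5

Strip out fixed cost: VC = 78x - 24x^2 + 3x^3. Then AVC = 78 - 24x + 3x^2 and MC = 78 - 48x + 9x^2.
The AVC parabola has its vertex at x = 24/6 = 4, where AVC = 78 - 24·4 + 3·4^2 = ¥30.
P = ¥63 exceeds min AVC = ¥30, so the firm stays open.
Solving P = MC: 15 - 48x + 9x^2 = 0 ⇒ x = 1/3 or 5. On the upward-sloping branch, x* = 5.
Check: AVC at x = 5 is ¥33 ≤ P, so revenue covers variable cost.
Profit = P·x − TC = 63·5 − 517 = -¥202, a loss, but smaller than the ¥352 fixed cost the firm would lose by shutting down.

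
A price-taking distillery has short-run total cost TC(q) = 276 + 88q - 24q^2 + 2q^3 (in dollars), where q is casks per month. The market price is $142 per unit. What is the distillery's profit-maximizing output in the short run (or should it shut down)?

Variable cost is VC = 88q - 24q^2 + 2q^3, so AVC = VC/q = 88 - 24q + 2q^2 and MC = dTC/dq = 88 - 48q + 6q^2.
The AVC parabola has its vertex at q = 24/4 = 6, where AVC = 88 - 24·6 + 2·6^2 = $16.
Since P = $142 ≥ min AVC = $16, price covers variable cost and the firm should produce.
P = MC gives -54 - 48q + 6q^2 = 0, with roots -1 and 9. Take the larger (rising MC): q* = 9.
Check: AVC at q = 9 is $34 ≤ P, so revenue covers variable cost.
Profit = P·q − TC = 142·9 − 582 = $696.

Produce at q = 9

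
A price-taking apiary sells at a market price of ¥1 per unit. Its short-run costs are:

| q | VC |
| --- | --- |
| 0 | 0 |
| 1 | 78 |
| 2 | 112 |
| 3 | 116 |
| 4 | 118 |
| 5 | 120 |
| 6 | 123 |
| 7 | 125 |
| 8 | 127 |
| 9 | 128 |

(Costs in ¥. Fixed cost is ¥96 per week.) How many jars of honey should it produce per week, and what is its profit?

Compute π = P·q − TC at each output: q=0: -96; q=1: -173; q=2: -206; q=3: -209; q=4: -210; q=5: -211; q=6: -213; q=7: -214; q=8: -215; q=9: -215.
Profit is highest at q = 0. Equivalently, the lowest AVC in the table is 128/9 ≈ ¥14.22 at q = 9, and P = ¥1 falls below it — price never covers variable cost, so the firm shuts down and loses only its fixed cost.

q = 0 (shut down); profit = -¥96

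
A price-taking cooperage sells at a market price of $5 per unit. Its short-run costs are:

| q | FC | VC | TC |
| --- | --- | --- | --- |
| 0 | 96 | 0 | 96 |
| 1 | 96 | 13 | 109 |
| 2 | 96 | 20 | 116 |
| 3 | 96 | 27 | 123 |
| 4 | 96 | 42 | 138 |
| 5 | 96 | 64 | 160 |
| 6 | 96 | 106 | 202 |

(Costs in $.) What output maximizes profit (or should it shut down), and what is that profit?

Tabulate TR − TC: q=0: -96; q=1: -104; q=2: -106; q=3: -108; q=4: -118; q=5: -135; q=6: -172.
Profit is highest at q = 0. Equivalently, the lowest AVC in the table is 27/3 ≈ $9 at q = 3, and P = $5 falls below it — price never covers variable cost, so the firm shuts down and loses only its fixed cost.

q = 0 (shut down); profit = -$96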